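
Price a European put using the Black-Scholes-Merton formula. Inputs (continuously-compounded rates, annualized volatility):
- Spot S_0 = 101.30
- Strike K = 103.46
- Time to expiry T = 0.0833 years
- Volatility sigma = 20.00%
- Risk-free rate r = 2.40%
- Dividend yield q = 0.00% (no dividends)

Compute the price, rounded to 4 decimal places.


Answer: Price = 3.4593

Derivation:
d1 = (ln(S/K) + (r - q + 0.5*sigma^2) * T) / (sigma * sqrt(T)) = -0.30201668
d2 = d1 - sigma * sqrt(T) = -0.35974016
exp(-rT) = 0.99800280; exp(-qT) = 1.00000000
P = K * exp(-rT) * N(-d2) - S_0 * exp(-qT) * N(-d1)
N(-d1) = 0.61868033; N(-d2) = 0.64047927
P = 103.4600 * 0.99800280 * 0.64047927 - 101.3000 * 1.00000000 * 0.61868033 = 3.4593


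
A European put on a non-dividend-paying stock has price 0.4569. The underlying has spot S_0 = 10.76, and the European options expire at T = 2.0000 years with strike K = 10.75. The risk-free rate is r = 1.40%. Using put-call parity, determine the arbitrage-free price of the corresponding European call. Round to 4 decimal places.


Answer: Call price = 0.7637

Derivation:
Put-call parity: C - P = S_0 * exp(-qT) - K * exp(-rT).
S_0 * exp(-qT) = 10.7600 * 1.00000000 = 10.76000000
K * exp(-rT) = 10.7500 * 0.97238837 = 10.45317494
C = P + S*exp(-qT) - K*exp(-rT)
C = 0.4569 + 10.76000000 - 10.45317494 = 0.7637


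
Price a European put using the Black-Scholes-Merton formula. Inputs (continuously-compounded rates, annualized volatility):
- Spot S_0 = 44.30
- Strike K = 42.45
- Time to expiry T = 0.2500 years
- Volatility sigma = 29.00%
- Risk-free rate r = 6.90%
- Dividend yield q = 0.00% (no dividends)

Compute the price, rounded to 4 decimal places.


d1 = (ln(S/K) + (r - q + 0.5*sigma^2) * T) / (sigma * sqrt(T)) = 0.48565700
d2 = d1 - sigma * sqrt(T) = 0.34065700
exp(-rT) = 0.98289793; exp(-qT) = 1.00000000
P = K * exp(-rT) * N(-d2) - S_0 * exp(-qT) * N(-d1)
N(-d1) = 0.31360519; N(-d2) = 0.36668091
P = 42.4500 * 0.98289793 * 0.36668091 - 44.3000 * 1.00000000 * 0.31360519 = 1.4067

Answer: Price = 1.4067


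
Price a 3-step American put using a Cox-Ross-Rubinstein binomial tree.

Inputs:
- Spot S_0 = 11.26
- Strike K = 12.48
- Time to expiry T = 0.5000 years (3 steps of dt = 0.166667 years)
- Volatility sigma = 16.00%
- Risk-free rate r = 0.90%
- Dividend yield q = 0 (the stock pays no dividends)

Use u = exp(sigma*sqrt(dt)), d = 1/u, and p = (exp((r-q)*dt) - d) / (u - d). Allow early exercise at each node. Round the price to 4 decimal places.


dt = T/N = 0.166667
u = exp(sigma*sqrt(dt)) = 1.067500; d = 1/u = 0.936768
p = (exp((r-q)*dt) - d) / (u - d) = 0.495158
Discount per step: exp(-r*dt) = 0.998501
Stock lattice S(k, i) with i counting down-moves:
  k=0: S(0,0) = 11.2600
  k=1: S(1,0) = 12.0201; S(1,1) = 10.5480
  k=2: S(2,0) = 12.8314; S(2,1) = 11.2600; S(2,2) = 9.8810
  k=3: S(3,0) = 13.6975; S(3,1) = 12.0201; S(3,2) = 10.5480; S(3,3) = 9.2562
Terminal payoffs V(N, i) = max(K - S_T, 0):
  V(3,0) = 0.000000; V(3,1) = 0.459947; V(3,2) = 1.931993; V(3,3) = 3.223764
Backward induction: V(k, i) = exp(-r*dt) * [p * V(k+1, i) + (1-p) * V(k+1, i+1)]; then take max(V_cont, immediate exercise) for American.
  V(2,0) = exp(-r*dt) * [p*0.000000 + (1-p)*0.459947] = 0.231852; exercise = 0.000000; V(2,0) = max -> 0.231852
  V(2,1) = exp(-r*dt) * [p*0.459947 + (1-p)*1.931993] = 1.201294; exercise = 1.220000; V(2,1) = max -> 1.220000
  V(2,2) = exp(-r*dt) * [p*1.931993 + (1-p)*3.223764] = 2.580260; exercise = 2.598966; V(2,2) = max -> 2.598966
  V(1,0) = exp(-r*dt) * [p*0.231852 + (1-p)*1.220000] = 0.729615; exercise = 0.459947; V(1,0) = max -> 0.729615
  V(1,1) = exp(-r*dt) * [p*1.220000 + (1-p)*2.598966] = 1.913287; exercise = 1.931993; V(1,1) = max -> 1.931993
  V(0,0) = exp(-r*dt) * [p*0.729615 + (1-p)*1.931993] = 1.334622; exercise = 1.220000; V(0,0) = max -> 1.334622

Answer: Price = V(0,0) = 1.3346


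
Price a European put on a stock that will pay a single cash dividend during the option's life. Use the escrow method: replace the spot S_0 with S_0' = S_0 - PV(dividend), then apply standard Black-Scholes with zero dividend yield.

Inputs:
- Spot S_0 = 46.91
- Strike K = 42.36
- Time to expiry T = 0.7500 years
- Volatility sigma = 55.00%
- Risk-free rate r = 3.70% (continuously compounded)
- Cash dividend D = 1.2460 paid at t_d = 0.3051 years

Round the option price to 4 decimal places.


PV(D) = D * exp(-r * t_d) = 1.2460 * 0.98877478 = 1.23201337
S_0' = S_0 - PV(D) = 46.9100 - 1.23201337 = 45.67798663
d1 = (ln(S_0'/K) + (r + sigma^2/2)*T) / (sigma*sqrt(T)) = 0.45474095
d2 = d1 - sigma*sqrt(T) = -0.02157302
exp(-rT) = 0.97263149
N(-d1) = 0.32464781; N(-d2) = 0.50860572
P = K * exp(-rT) * N(-d2) - S_0' * N(-d1) = 42.3600 * 0.97263149 * 0.50860572 - 45.67798663 * 0.32464781 = 6.1256

Answer: Price = 6.1256


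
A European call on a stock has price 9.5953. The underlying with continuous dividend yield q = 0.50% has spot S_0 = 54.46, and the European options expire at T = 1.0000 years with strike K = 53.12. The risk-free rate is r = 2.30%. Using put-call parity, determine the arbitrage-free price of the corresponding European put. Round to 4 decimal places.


Put-call parity: C - P = S_0 * exp(-qT) - K * exp(-rT).
S_0 * exp(-qT) = 54.4600 * 0.99501248 = 54.18837962
K * exp(-rT) = 53.1200 * 0.97726248 = 51.91218314
P = C - S*exp(-qT) + K*exp(-rT)
P = 9.5953 - 54.18837962 + 51.91218314 = 7.3191

Answer: Put price = 7.3191


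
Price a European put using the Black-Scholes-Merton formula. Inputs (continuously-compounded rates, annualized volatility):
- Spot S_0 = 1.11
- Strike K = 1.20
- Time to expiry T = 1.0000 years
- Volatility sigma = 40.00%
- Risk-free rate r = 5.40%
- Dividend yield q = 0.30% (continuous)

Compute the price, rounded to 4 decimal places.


d1 = (ln(S/K) + (r - q + 0.5*sigma^2) * T) / (sigma * sqrt(T)) = 0.13259615
d2 = d1 - sigma * sqrt(T) = -0.26740385
exp(-rT) = 0.94743211; exp(-qT) = 0.99700450
P = K * exp(-rT) * N(-d2) - S_0 * exp(-qT) * N(-d1)
N(-d1) = 0.44725639; N(-d2) = 0.60542088
P = 1.2000 * 0.94743211 * 0.60542088 - 1.1100 * 0.99700450 * 0.44725639 = 0.1933

Answer: Price = 0.1933


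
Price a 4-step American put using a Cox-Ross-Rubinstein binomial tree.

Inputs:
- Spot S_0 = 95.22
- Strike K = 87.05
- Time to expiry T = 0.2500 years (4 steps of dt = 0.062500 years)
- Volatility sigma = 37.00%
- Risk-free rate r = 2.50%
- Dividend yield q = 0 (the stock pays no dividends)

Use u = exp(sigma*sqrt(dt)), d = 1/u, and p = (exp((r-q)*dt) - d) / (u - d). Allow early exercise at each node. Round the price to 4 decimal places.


Answer: Price = V(0,0) = 3.5831

Derivation:
dt = T/N = 0.062500
u = exp(sigma*sqrt(dt)) = 1.096913; d = 1/u = 0.911649
p = (exp((r-q)*dt) - d) / (u - d) = 0.485332
Discount per step: exp(-r*dt) = 0.998439
Stock lattice S(k, i) with i counting down-moves:
  k=0: S(0,0) = 95.2200
  k=1: S(1,0) = 104.4481; S(1,1) = 86.8072
  k=2: S(2,0) = 114.5705; S(2,1) = 95.2200; S(2,2) = 79.1377
  k=3: S(3,0) = 125.6738; S(3,1) = 104.4481; S(3,2) = 86.8072; S(3,3) = 72.1459
  k=4: S(4,0) = 137.8533; S(4,1) = 114.5705; S(4,2) = 95.2200; S(4,3) = 79.1377; S(4,4) = 65.7717
Terminal payoffs V(N, i) = max(K - S_T, 0):
  V(4,0) = 0.000000; V(4,1) = 0.000000; V(4,2) = 0.000000; V(4,3) = 7.912250; V(4,4) = 21.278277
Backward induction: V(k, i) = exp(-r*dt) * [p * V(k+1, i) + (1-p) * V(k+1, i+1)]; then take max(V_cont, immediate exercise) for American.
  V(3,0) = exp(-r*dt) * [p*0.000000 + (1-p)*0.000000] = 0.000000; exercise = 0.000000; V(3,0) = max -> 0.000000
  V(3,1) = exp(-r*dt) * [p*0.000000 + (1-p)*0.000000] = 0.000000; exercise = 0.000000; V(3,1) = max -> 0.000000
  V(3,2) = exp(-r*dt) * [p*0.000000 + (1-p)*7.912250] = 4.065824; exercise = 0.242762; V(3,2) = max -> 4.065824
  V(3,3) = exp(-r*dt) * [p*7.912250 + (1-p)*21.278277] = 14.768223; exercise = 14.904133; V(3,3) = max -> 14.904133
  V(2,0) = exp(-r*dt) * [p*0.000000 + (1-p)*0.000000] = 0.000000; exercise = 0.000000; V(2,0) = max -> 0.000000
  V(2,1) = exp(-r*dt) * [p*0.000000 + (1-p)*4.065824] = 2.089283; exercise = 0.000000; V(2,1) = max -> 2.089283
  V(2,2) = exp(-r*dt) * [p*4.065824 + (1-p)*14.904133] = 9.628898; exercise = 7.912250; V(2,2) = max -> 9.628898
  V(1,0) = exp(-r*dt) * [p*0.000000 + (1-p)*2.089283] = 1.073608; exercise = 0.000000; V(1,0) = max -> 1.073608
  V(1,1) = exp(-r*dt) * [p*2.089283 + (1-p)*9.628898] = 5.960361; exercise = 0.242762; V(1,1) = max -> 5.960361
  V(0,0) = exp(-r*dt) * [p*1.073608 + (1-p)*5.960361] = 3.583061; exercise = 0.000000; V(0,0) = max -> 3.583061


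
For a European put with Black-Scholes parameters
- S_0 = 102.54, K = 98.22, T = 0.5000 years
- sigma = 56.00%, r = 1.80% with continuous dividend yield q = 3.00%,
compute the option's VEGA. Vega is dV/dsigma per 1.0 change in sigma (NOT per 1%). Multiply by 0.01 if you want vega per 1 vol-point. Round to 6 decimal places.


d1 = 0.2915378675; d2 = -0.1044419299
phi(d1) = 0.3823435621; exp(-qT) = 0.9851119396; exp(-rT) = 0.9910403788
Vega = S * exp(-qT) * phi(d1) * sqrt(T) = 102.5400 * 0.9851119396 * 0.3823435621 * 0.7071067812 = 27.309747

Answer: Vega = 27.309747


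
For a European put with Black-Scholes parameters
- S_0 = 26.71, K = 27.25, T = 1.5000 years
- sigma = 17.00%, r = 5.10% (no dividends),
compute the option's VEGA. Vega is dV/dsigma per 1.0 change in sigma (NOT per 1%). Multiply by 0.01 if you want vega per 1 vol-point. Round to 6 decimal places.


Answer: Vega = 12.162674

Derivation:
d1 = 0.3753939378; d2 = 0.1671873097
phi(d1) = 0.3718001362; exp(-qT) = 1.0000000000; exp(-rT) = 0.9263529143
Vega = S * exp(-qT) * phi(d1) * sqrt(T) = 26.7100 * 1.0000000000 * 0.3718001362 * 1.2247448714 = 12.162674


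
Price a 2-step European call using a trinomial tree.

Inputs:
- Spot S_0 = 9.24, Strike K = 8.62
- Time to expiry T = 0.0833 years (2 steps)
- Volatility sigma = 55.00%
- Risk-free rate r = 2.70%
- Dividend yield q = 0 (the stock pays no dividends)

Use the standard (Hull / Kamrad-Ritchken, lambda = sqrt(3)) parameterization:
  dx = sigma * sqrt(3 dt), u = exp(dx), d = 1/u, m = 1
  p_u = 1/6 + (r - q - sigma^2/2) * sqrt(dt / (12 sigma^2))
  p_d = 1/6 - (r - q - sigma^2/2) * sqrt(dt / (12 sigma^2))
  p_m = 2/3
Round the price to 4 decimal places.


dt = T/N = 0.041650; dx = sigma*sqrt(3*dt) = 0.194415
u = exp(dx) = 1.214601; d = 1/u = 0.823316
p_u = 0.153358, p_m = 0.666667, p_d = 0.179976
Discount per step: exp(-r*dt) = 0.998876
Stock lattice S(k, j) with j the centered position index:
  k=0: S(0,+0) = 9.2400
  k=1: S(1,-1) = 7.6074; S(1,+0) = 9.2400; S(1,+1) = 11.2229
  k=2: S(2,-2) = 6.2633; S(2,-1) = 7.6074; S(2,+0) = 9.2400; S(2,+1) = 11.2229; S(2,+2) = 13.6314
Terminal payoffs V(N, j) = max(S_T - K, 0):
  V(2,-2) = 0.000000; V(2,-1) = 0.000000; V(2,+0) = 0.620000; V(2,+1) = 2.602911; V(2,+2) = 5.011357
Backward induction: V(k, j) = exp(-r*dt) * [p_u * V(k+1, j+1) + p_m * V(k+1, j) + p_d * V(k+1, j-1)]
  V(1,-1) = exp(-r*dt) * [p_u*0.620000 + p_m*0.000000 + p_d*0.000000] = 0.094975
  V(1,+0) = exp(-r*dt) * [p_u*2.602911 + p_m*0.620000 + p_d*0.000000] = 0.811596
  V(1,+1) = exp(-r*dt) * [p_u*5.011357 + p_m*2.602911 + p_d*0.620000] = 2.612449
  V(0,+0) = exp(-r*dt) * [p_u*2.612449 + p_m*0.811596 + p_d*0.094975] = 0.957718

Answer: Price = V(0,0) = 0.9577


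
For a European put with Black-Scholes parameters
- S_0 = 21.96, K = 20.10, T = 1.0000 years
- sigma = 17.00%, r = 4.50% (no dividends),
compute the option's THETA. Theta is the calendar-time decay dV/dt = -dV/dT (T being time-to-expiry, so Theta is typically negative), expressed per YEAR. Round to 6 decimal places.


Answer: Theta = -0.300758

Derivation:
d1 = 0.8703105975; d2 = 0.7003105975
phi(d1) = 0.2731705916; exp(-qT) = 1.0000000000; exp(-rT) = 0.9559974818
Theta = -S*exp(-qT)*phi(d1)*sigma/(2*sqrt(T)) + r*K*exp(-rT)*N(-d2) - q*S*exp(-qT)*N(-d1)
N(-d1) = 0.1920653445; N(-d2) = 0.2418666775; sqrt(T) = 1.0000000000
Term 1 = -21.9600 * 1.0000000000 * 0.2731705916 * 0.1700 / (2 * 1.0000000000) = -0.5099002263
Term 2 = 0.0450 * 20.1000 * 0.9559974818 * 0.2418666775 = 0.2091420489
Term 3 = 0 (no dividend yield, q = 0)
Theta = -0.5099002263 + (0.2091420489) + (0.0000000000) = -0.300758


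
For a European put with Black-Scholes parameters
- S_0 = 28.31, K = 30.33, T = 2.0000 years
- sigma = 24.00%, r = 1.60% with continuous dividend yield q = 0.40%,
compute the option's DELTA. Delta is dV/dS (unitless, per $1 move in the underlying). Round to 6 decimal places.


d1 = 0.0373522599; d2 = -0.3020589950
phi(d1) = 0.3986640770; exp(-qT) = 0.9920319148; exp(-rT) = 0.9685065821
N(-d1) = 0.4851020686
Delta = -exp(-qT) * N(-d1) = -0.9920319148 * 0.4851020686 = -0.481237

Answer: Delta = -0.481237


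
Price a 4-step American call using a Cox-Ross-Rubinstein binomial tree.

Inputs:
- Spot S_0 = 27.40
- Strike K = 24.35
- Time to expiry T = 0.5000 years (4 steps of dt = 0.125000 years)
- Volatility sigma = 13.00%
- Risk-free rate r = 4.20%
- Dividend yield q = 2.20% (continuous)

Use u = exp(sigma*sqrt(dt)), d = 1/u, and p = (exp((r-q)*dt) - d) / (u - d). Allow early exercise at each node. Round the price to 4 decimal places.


dt = T/N = 0.125000
u = exp(sigma*sqrt(dt)) = 1.047035; d = 1/u = 0.955078
p = (exp((r-q)*dt) - d) / (u - d) = 0.515732
Discount per step: exp(-r*dt) = 0.994764
Stock lattice S(k, i) with i counting down-moves:
  k=0: S(0,0) = 27.4000
  k=1: S(1,0) = 28.6887; S(1,1) = 26.1691
  k=2: S(2,0) = 30.0381; S(2,1) = 27.4000; S(2,2) = 24.9936
  k=3: S(3,0) = 31.4509; S(3,1) = 28.6887; S(3,2) = 26.1691; S(3,3) = 23.8708
  k=4: S(4,0) = 32.9302; S(4,1) = 30.0381; S(4,2) = 27.4000; S(4,3) = 24.9936; S(4,4) = 22.7985
Terminal payoffs V(N, i) = max(S_T - K, 0):
  V(4,0) = 8.580220; V(4,1) = 5.688110; V(4,2) = 3.050000; V(4,3) = 0.643583; V(4,4) = 0.000000
Backward induction: V(k, i) = exp(-r*dt) * [p * V(k+1, i) + (1-p) * V(k+1, i+1)]; then take max(V_cont, immediate exercise) for American.
  V(3,0) = exp(-r*dt) * [p*8.580220 + (1-p)*5.688110] = 7.142070; exercise = 7.100939; V(3,0) = max -> 7.142070
  V(3,1) = exp(-r*dt) * [p*5.688110 + (1-p)*3.050000] = 4.387464; exercise = 4.338747; V(3,1) = max -> 4.387464
  V(3,2) = exp(-r*dt) * [p*3.050000 + (1-p)*0.643583] = 1.874782; exercise = 1.819146; V(3,2) = max -> 1.874782
  V(3,3) = exp(-r*dt) * [p*0.643583 + (1-p)*0.000000] = 0.330179; exercise = 0.000000; V(3,3) = max -> 0.330179
  V(2,0) = exp(-r*dt) * [p*7.142070 + (1-p)*4.387464] = 5.777691; exercise = 5.688110; V(2,0) = max -> 5.777691
  V(2,1) = exp(-r*dt) * [p*4.387464 + (1-p)*1.874782] = 3.154051; exercise = 3.050000; V(2,1) = max -> 3.154051
  V(2,2) = exp(-r*dt) * [p*1.874782 + (1-p)*0.330179] = 1.120881; exercise = 0.643583; V(2,2) = max -> 1.120881
  V(1,0) = exp(-r*dt) * [p*5.777691 + (1-p)*3.154051] = 4.483547; exercise = 4.338747; V(1,0) = max -> 4.483547
  V(1,1) = exp(-r*dt) * [p*3.154051 + (1-p)*1.120881] = 2.158093; exercise = 1.819146; V(1,1) = max -> 2.158093
  V(0,0) = exp(-r*dt) * [p*4.483547 + (1-p)*2.158093] = 3.339824; exercise = 3.050000; V(0,0) = max -> 3.339824

Answer: Price = V(0,0) = 3.3398


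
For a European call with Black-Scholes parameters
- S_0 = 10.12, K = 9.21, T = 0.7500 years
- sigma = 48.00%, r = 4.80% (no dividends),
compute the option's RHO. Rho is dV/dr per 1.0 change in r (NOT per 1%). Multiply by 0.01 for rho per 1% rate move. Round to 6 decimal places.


Answer: Rho = 3.611351

Derivation:
d1 = 0.5211159045; d2 = 0.1054237107
phi(d1) = 0.3482901347; exp(-qT) = 1.0000000000; exp(-rT) = 0.9646402935
N(d2) = 0.5419801988
Rho = K*T*exp(-rT)*N(d2) = 9.2100 * 0.7500 * 0.9646402935 * 0.5419801988 = 3.611351


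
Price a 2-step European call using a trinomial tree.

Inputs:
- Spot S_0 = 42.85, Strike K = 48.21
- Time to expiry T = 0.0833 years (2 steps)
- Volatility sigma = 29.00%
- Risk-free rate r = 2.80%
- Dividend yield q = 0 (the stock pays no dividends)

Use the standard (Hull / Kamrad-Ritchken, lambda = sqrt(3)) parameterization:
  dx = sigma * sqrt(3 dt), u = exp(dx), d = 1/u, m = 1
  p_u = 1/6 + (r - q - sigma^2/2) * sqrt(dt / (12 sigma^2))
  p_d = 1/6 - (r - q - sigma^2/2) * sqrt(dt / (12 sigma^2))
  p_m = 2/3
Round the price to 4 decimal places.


Answer: Price = V(0,0) = 0.1175

Derivation:
dt = T/N = 0.041650; dx = sigma*sqrt(3*dt) = 0.102510
u = exp(dx) = 1.107948; d = 1/u = 0.902569
p_u = 0.163812, p_m = 0.666667, p_d = 0.169521
Discount per step: exp(-r*dt) = 0.998834
Stock lattice S(k, j) with j the centered position index:
  k=0: S(0,+0) = 42.8500
  k=1: S(1,-1) = 38.6751; S(1,+0) = 42.8500; S(1,+1) = 47.4756
  k=2: S(2,-2) = 34.9069; S(2,-1) = 38.6751; S(2,+0) = 42.8500; S(2,+1) = 47.4756; S(2,+2) = 52.6005
Terminal payoffs V(N, j) = max(S_T - K, 0):
  V(2,-2) = 0.000000; V(2,-1) = 0.000000; V(2,+0) = 0.000000; V(2,+1) = 0.000000; V(2,+2) = 4.390498
Backward induction: V(k, j) = exp(-r*dt) * [p_u * V(k+1, j+1) + p_m * V(k+1, j) + p_d * V(k+1, j-1)]
  V(1,-1) = exp(-r*dt) * [p_u*0.000000 + p_m*0.000000 + p_d*0.000000] = 0.000000
  V(1,+0) = exp(-r*dt) * [p_u*0.000000 + p_m*0.000000 + p_d*0.000000] = 0.000000
  V(1,+1) = exp(-r*dt) * [p_u*4.390498 + p_m*0.000000 + p_d*0.000000] = 0.718380
  V(0,+0) = exp(-r*dt) * [p_u*0.718380 + p_m*0.000000 + p_d*0.000000] = 0.117542


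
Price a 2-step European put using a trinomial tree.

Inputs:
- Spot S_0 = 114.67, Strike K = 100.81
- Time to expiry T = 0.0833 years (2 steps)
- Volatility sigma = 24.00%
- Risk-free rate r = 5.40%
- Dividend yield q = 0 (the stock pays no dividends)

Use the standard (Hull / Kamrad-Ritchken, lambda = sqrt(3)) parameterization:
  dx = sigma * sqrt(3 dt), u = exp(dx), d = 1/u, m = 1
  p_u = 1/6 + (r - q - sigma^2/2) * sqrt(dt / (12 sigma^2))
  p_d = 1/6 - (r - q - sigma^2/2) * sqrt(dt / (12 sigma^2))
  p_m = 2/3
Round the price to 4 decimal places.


Answer: Price = V(0,0) = 0.1035

Derivation:
dt = T/N = 0.041650; dx = sigma*sqrt(3*dt) = 0.084836
u = exp(dx) = 1.088538; d = 1/u = 0.918663
p_u = 0.172853, p_m = 0.666667, p_d = 0.160481
Discount per step: exp(-r*dt) = 0.997753
Stock lattice S(k, j) with j the centered position index:
  k=0: S(0,+0) = 114.6700
  k=1: S(1,-1) = 105.3431; S(1,+0) = 114.6700; S(1,+1) = 124.8227
  k=2: S(2,-2) = 96.7748; S(2,-1) = 105.3431; S(2,+0) = 114.6700; S(2,+1) = 124.8227; S(2,+2) = 135.8743
Terminal payoffs V(N, j) = max(K - S_T, 0):
  V(2,-2) = 4.035188; V(2,-1) = 0.000000; V(2,+0) = 0.000000; V(2,+1) = 0.000000; V(2,+2) = 0.000000
Backward induction: V(k, j) = exp(-r*dt) * [p_u * V(k+1, j+1) + p_m * V(k+1, j) + p_d * V(k+1, j-1)]
  V(1,-1) = exp(-r*dt) * [p_u*0.000000 + p_m*0.000000 + p_d*4.035188] = 0.646115
  V(1,+0) = exp(-r*dt) * [p_u*0.000000 + p_m*0.000000 + p_d*0.000000] = 0.000000
  V(1,+1) = exp(-r*dt) * [p_u*0.000000 + p_m*0.000000 + p_d*0.000000] = 0.000000
  V(0,+0) = exp(-r*dt) * [p_u*0.000000 + p_m*0.000000 + p_d*0.646115] = 0.103456


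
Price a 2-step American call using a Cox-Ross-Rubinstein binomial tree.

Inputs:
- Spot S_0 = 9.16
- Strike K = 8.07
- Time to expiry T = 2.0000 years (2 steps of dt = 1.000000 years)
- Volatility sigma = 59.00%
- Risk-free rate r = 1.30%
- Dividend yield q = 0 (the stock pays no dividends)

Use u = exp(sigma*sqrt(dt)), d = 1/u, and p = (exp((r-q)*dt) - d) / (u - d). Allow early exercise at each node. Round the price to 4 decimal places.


dt = T/N = 1.000000
u = exp(sigma*sqrt(dt)) = 1.803988; d = 1/u = 0.554327
p = (exp((r-q)*dt) - d) / (u - d) = 0.367106
Discount per step: exp(-r*dt) = 0.987084
Stock lattice S(k, i) with i counting down-moves:
  k=0: S(0,0) = 9.1600
  k=1: S(1,0) = 16.5245; S(1,1) = 5.0776
  k=2: S(2,0) = 29.8101; S(2,1) = 9.1600; S(2,2) = 2.8147
Terminal payoffs V(N, i) = max(S_T - K, 0):
  V(2,0) = 21.740068; V(2,1) = 1.090000; V(2,2) = 0.000000
Backward induction: V(k, i) = exp(-r*dt) * [p * V(k+1, i) + (1-p) * V(k+1, i+1)]; then take max(V_cont, immediate exercise) for American.
  V(1,0) = exp(-r*dt) * [p*21.740068 + (1-p)*1.090000] = 8.558765; exercise = 8.454534; V(1,0) = max -> 8.558765
  V(1,1) = exp(-r*dt) * [p*1.090000 + (1-p)*0.000000] = 0.394977; exercise = 0.000000; V(1,1) = max -> 0.394977
  V(0,0) = exp(-r*dt) * [p*8.558765 + (1-p)*0.394977] = 3.348139; exercise = 1.090000; V(0,0) = max -> 3.348139

Answer: Price = V(0,0) = 3.3481


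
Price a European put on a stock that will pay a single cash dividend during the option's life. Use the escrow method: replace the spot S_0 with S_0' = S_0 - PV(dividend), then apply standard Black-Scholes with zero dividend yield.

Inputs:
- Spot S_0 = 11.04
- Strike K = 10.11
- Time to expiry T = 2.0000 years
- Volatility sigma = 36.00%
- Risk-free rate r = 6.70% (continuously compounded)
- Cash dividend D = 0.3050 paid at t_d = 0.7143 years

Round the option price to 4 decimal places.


PV(D) = D * exp(-r * t_d) = 0.3050 * 0.95326905 = 0.29074706
S_0' = S_0 - PV(D) = 11.0400 - 0.29074706 = 10.74925294
d1 = (ln(S_0'/K) + (r + sigma^2/2)*T) / (sigma*sqrt(T)) = 0.63818592
d2 = d1 - sigma*sqrt(T) = 0.12906904
exp(-rT) = 0.87459006
N(-d1) = 0.26167633; N(-d2) = 0.44865151
P = K * exp(-rT) * N(-d2) - S_0' * N(-d1) = 10.1100 * 0.87459006 * 0.44865151 - 10.74925294 * 0.26167633 = 1.1542

Answer: Price = 1.1542


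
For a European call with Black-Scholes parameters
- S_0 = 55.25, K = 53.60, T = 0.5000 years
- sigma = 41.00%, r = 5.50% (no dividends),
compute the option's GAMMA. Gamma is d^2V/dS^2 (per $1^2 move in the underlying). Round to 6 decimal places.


d1 = 0.3443929855; d2 = 0.0544792052
phi(d1) = 0.3759715522; exp(-qT) = 1.0000000000; exp(-rT) = 0.9728746826
Gamma = exp(-qT) * phi(d1) / (S * sigma * sqrt(T)) = 1.0000000000 * 0.3759715522 / (55.2500 * 0.4100 * 0.7071067812) = 0.023472

Answer: Gamma = 0.023472


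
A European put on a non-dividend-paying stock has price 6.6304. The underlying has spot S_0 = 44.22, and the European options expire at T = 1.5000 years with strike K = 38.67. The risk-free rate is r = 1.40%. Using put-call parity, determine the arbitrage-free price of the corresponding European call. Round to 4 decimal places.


Answer: Call price = 12.9840

Derivation:
Put-call parity: C - P = S_0 * exp(-qT) - K * exp(-rT).
S_0 * exp(-qT) = 44.2200 * 1.00000000 = 44.22000000
K * exp(-rT) = 38.6700 * 0.97921896 = 37.86639736
C = P + S*exp(-qT) - K*exp(-rT)
C = 6.6304 + 44.22000000 - 37.86639736 = 12.9840


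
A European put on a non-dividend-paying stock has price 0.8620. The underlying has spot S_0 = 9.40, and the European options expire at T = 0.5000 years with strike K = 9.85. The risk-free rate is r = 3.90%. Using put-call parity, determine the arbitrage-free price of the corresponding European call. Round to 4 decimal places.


Put-call parity: C - P = S_0 * exp(-qT) - K * exp(-rT).
S_0 * exp(-qT) = 9.4000 * 1.00000000 = 9.40000000
K * exp(-rT) = 9.8500 * 0.98068890 = 9.65978562
C = P + S*exp(-qT) - K*exp(-rT)
C = 0.8620 + 9.40000000 - 9.65978562 = 0.6022

Answer: Call price = 0.6022


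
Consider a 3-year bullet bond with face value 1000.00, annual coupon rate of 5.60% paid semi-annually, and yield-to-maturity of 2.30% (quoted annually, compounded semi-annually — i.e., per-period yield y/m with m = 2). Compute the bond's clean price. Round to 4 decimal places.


Answer: Price = 1095.1344

Derivation:
Coupon per period c = face * coupon_rate / m = 28.000000
Periods per year m = 2; per-period yield y/m = 0.011500
Number of cashflows N = 6
Cashflows (t years, CF_t, discount factor 1/(1+y/m)^(m*t), PV):
  t = 0.5000: CF_t = 28.000000, DF = 0.988631, PV = 27.681661
  t = 1.0000: CF_t = 28.000000, DF = 0.977391, PV = 27.366941
  t = 1.5000: CF_t = 28.000000, DF = 0.966279, PV = 27.055799
  t = 2.0000: CF_t = 28.000000, DF = 0.955293, PV = 26.748195
  t = 2.5000: CF_t = 28.000000, DF = 0.944432, PV = 26.444088
  t = 3.0000: CF_t = 1028.000000, DF = 0.933694, PV = 959.837674
Price P = sum_t PV_t = 1095.134358


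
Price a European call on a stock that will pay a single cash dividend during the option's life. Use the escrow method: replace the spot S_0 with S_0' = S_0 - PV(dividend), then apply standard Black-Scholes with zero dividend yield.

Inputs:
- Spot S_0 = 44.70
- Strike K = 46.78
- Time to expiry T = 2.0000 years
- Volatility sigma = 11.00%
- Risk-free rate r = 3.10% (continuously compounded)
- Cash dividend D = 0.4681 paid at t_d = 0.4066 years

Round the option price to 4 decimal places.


PV(D) = D * exp(-r * t_d) = 0.4681 * 0.98747451 = 0.46223682
S_0' = S_0 - PV(D) = 44.7000 - 0.46223682 = 44.23776318
d1 = (ln(S_0'/K) + (r + sigma^2/2)*T) / (sigma*sqrt(T)) = 0.11714210
d2 = d1 - sigma*sqrt(T) = -0.03842139
exp(-rT) = 0.93988289
N(d1) = 0.54662628; N(d2) = 0.48467585
C = S_0' * N(d1) - K * exp(-rT) * N(d2) = 44.23776318 * 0.54662628 - 46.7800 * 0.93988289 * 0.48467585 = 2.8714

Answer: Price = 2.8714


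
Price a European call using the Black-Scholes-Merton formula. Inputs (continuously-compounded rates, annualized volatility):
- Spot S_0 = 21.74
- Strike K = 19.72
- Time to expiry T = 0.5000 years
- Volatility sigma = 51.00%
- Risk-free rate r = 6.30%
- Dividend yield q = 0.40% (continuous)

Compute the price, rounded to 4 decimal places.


Answer: Price = 4.3905

Derivation:
d1 = (ln(S/K) + (r - q + 0.5*sigma^2) * T) / (sigma * sqrt(T)) = 0.53253607
d2 = d1 - sigma * sqrt(T) = 0.17191161
exp(-rT) = 0.96899096; exp(-qT) = 0.99800200
C = S_0 * exp(-qT) * N(d1) - K * exp(-rT) * N(d2)
N(d1) = 0.70282262; N(d2) = 0.56824649
C = 21.7400 * 0.99800200 * 0.70282262 - 19.7200 * 0.96899096 * 0.56824649 = 4.3905


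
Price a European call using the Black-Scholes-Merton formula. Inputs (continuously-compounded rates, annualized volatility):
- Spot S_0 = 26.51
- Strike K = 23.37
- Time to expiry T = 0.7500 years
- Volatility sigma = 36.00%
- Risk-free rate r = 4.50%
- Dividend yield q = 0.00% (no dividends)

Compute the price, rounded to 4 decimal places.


Answer: Price = 5.3861

Derivation:
d1 = (ln(S/K) + (r - q + 0.5*sigma^2) * T) / (sigma * sqrt(T)) = 0.66850384
d2 = d1 - sigma * sqrt(T) = 0.35673470
exp(-rT) = 0.96681318; exp(-qT) = 1.00000000
C = S_0 * exp(-qT) * N(d1) - K * exp(-rT) * N(d2)
N(d1) = 0.74809399; N(d2) = 0.63935479
C = 26.5100 * 1.00000000 * 0.74809399 - 23.3700 * 0.96681318 * 0.63935479 = 5.3861


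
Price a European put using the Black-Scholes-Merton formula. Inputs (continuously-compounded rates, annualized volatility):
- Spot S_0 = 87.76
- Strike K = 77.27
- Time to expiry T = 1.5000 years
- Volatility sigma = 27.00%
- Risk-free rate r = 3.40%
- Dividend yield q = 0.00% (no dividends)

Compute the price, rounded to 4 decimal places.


Answer: Price = 4.9017

Derivation:
d1 = (ln(S/K) + (r - q + 0.5*sigma^2) * T) / (sigma * sqrt(T)) = 0.70453081
d2 = d1 - sigma * sqrt(T) = 0.37384969
exp(-rT) = 0.95027867; exp(-qT) = 1.00000000
P = K * exp(-rT) * N(-d2) - S_0 * exp(-qT) * N(-d1)
N(-d1) = 0.24055113; N(-d2) = 0.35425807
P = 77.2700 * 0.95027867 * 0.35425807 - 87.7600 * 1.00000000 * 0.24055113 = 4.9017


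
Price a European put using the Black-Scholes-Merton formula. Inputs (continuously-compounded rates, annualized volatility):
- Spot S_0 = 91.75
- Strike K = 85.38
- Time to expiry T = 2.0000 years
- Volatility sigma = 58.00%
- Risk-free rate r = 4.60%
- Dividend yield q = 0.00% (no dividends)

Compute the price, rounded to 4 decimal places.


d1 = (ln(S/K) + (r - q + 0.5*sigma^2) * T) / (sigma * sqrt(T)) = 0.61000835
d2 = d1 - sigma * sqrt(T) = -0.21023552
exp(-rT) = 0.91210515; exp(-qT) = 1.00000000
P = K * exp(-rT) * N(-d2) - S_0 * exp(-qT) * N(-d1)
N(-d1) = 0.27092814; N(-d2) = 0.58325807
P = 85.3800 * 0.91210515 * 0.58325807 - 91.7500 * 1.00000000 * 0.27092814 = 20.5639

Answer: Price = 20.5639


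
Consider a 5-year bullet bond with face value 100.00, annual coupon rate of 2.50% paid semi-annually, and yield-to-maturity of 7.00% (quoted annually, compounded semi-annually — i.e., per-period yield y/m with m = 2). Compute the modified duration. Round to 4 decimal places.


Coupon per period c = face * coupon_rate / m = 1.250000
Periods per year m = 2; per-period yield y/m = 0.035000
Number of cashflows N = 10
Cashflows (t years, CF_t, discount factor 1/(1+y/m)^(m*t), PV):
  t = 0.5000: CF_t = 1.250000, DF = 0.966184, PV = 1.207729
  t = 1.0000: CF_t = 1.250000, DF = 0.933511, PV = 1.166888
  t = 1.5000: CF_t = 1.250000, DF = 0.901943, PV = 1.127428
  t = 2.0000: CF_t = 1.250000, DF = 0.871442, PV = 1.089303
  t = 2.5000: CF_t = 1.250000, DF = 0.841973, PV = 1.052466
  t = 3.0000: CF_t = 1.250000, DF = 0.813501, PV = 1.016876
  t = 3.5000: CF_t = 1.250000, DF = 0.785991, PV = 0.982489
  t = 4.0000: CF_t = 1.250000, DF = 0.759412, PV = 0.949264
  t = 4.5000: CF_t = 1.250000, DF = 0.733731, PV = 0.917164
  t = 5.0000: CF_t = 101.250000, DF = 0.708919, PV = 71.778030
Price P = sum_t PV_t = 81.287638
First compute Macaulay numerator sum_t t * PV_t:
  t * PV_t at t = 0.5000: 0.603865
  t * PV_t at t = 1.0000: 1.166888
  t * PV_t at t = 1.5000: 1.691143
  t * PV_t at t = 2.0000: 2.178606
  t * PV_t at t = 2.5000: 2.631166
  t * PV_t at t = 3.0000: 3.050627
  t * PV_t at t = 3.5000: 3.438710
  t * PV_t at t = 4.0000: 3.797058
  t * PV_t at t = 4.5000: 4.127237
  t * PV_t at t = 5.0000: 358.890149
Macaulay duration D = 381.575449 / 81.287638 = 4.694139
Modified duration = D / (1 + y/m) = 4.694139 / (1 + 0.035000) = 4.535400

Answer: Modified duration = 4.5354


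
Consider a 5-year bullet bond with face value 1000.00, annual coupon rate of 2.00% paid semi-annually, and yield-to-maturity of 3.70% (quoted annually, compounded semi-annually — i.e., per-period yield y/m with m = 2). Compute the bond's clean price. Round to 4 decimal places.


Answer: Price = 923.0453

Derivation:
Coupon per period c = face * coupon_rate / m = 10.000000
Periods per year m = 2; per-period yield y/m = 0.018500
Number of cashflows N = 10
Cashflows (t years, CF_t, discount factor 1/(1+y/m)^(m*t), PV):
  t = 0.5000: CF_t = 10.000000, DF = 0.981836, PV = 9.818360
  t = 1.0000: CF_t = 10.000000, DF = 0.964002, PV = 9.640020
  t = 1.5000: CF_t = 10.000000, DF = 0.946492, PV = 9.464919
  t = 2.0000: CF_t = 10.000000, DF = 0.929300, PV = 9.292998
  t = 2.5000: CF_t = 10.000000, DF = 0.912420, PV = 9.124201
  t = 3.0000: CF_t = 10.000000, DF = 0.895847, PV = 8.958469
  t = 3.5000: CF_t = 10.000000, DF = 0.879575, PV = 8.795748
  t = 4.0000: CF_t = 10.000000, DF = 0.863598, PV = 8.635982
  t = 4.5000: CF_t = 10.000000, DF = 0.847912, PV = 8.479118
  t = 5.0000: CF_t = 1010.000000, DF = 0.832510, PV = 840.835502
Price P = sum_t PV_t = 923.045318


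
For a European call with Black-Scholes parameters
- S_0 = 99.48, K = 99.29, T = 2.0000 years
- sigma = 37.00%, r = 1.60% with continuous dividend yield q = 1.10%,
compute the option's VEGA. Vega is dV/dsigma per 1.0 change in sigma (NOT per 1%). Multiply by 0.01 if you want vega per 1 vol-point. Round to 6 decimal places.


d1 = 0.2843940625; d2 = -0.2388649556
phi(d1) = 0.3831309184; exp(-qT) = 0.9782402351; exp(-rT) = 0.9685065821
Vega = S * exp(-qT) * phi(d1) * sqrt(T) = 99.4800 * 0.9782402351 * 0.3831309184 * 1.4142135624 = 52.728267

Answer: Vega = 52.728267


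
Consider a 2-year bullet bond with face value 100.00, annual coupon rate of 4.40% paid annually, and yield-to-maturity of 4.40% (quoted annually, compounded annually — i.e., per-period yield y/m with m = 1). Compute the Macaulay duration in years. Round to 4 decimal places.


Answer: Macaulay duration = 1.9579 years

Derivation:
Coupon per period c = face * coupon_rate / m = 4.400000
Periods per year m = 1; per-period yield y/m = 0.044000
Number of cashflows N = 2
Cashflows (t years, CF_t, discount factor 1/(1+y/m)^(m*t), PV):
  t = 1.0000: CF_t = 4.400000, DF = 0.957854, PV = 4.214559
  t = 2.0000: CF_t = 104.400000, DF = 0.917485, PV = 95.785441
Price P = sum_t PV_t = 100.000000
Macaulay numerator sum_t t * PV_t:
  t * PV_t at t = 1.0000: 4.214559
  t * PV_t at t = 2.0000: 191.570881
Macaulay duration D = (sum_t t * PV_t) / P = 195.785441 / 100.000000 = 1.957854


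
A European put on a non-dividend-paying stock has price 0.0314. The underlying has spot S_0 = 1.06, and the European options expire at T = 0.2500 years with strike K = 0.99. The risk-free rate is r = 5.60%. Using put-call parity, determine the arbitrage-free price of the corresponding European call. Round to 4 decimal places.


Put-call parity: C - P = S_0 * exp(-qT) - K * exp(-rT).
S_0 * exp(-qT) = 1.0600 * 1.00000000 = 1.06000000
K * exp(-rT) = 0.9900 * 0.98609754 = 0.97623657
C = P + S*exp(-qT) - K*exp(-rT)
C = 0.0314 + 1.06000000 - 0.97623657 = 0.1152

Answer: Call price = 0.1152


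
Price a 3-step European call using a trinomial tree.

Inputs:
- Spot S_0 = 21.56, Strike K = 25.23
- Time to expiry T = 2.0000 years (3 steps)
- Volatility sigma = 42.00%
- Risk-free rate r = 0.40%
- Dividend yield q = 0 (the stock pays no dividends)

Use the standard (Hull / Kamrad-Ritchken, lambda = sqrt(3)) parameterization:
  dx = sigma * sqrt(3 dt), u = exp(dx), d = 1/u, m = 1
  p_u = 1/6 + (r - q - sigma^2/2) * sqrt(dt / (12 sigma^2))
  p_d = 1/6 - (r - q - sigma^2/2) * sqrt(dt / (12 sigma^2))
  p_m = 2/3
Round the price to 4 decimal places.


dt = T/N = 0.666667; dx = sigma*sqrt(3*dt) = 0.593970
u = exp(dx) = 1.811164; d = 1/u = 0.552131
p_u = 0.119414, p_m = 0.666667, p_d = 0.213919
Discount per step: exp(-r*dt) = 0.997337
Stock lattice S(k, j) with j the centered position index:
  k=0: S(0,+0) = 21.5600
  k=1: S(1,-1) = 11.9039; S(1,+0) = 21.5600; S(1,+1) = 39.0487
  k=2: S(2,-2) = 6.5725; S(2,-1) = 11.9039; S(2,+0) = 21.5600; S(2,+1) = 39.0487; S(2,+2) = 70.7236
  k=3: S(3,-3) = 3.6289; S(3,-2) = 6.5725; S(3,-1) = 11.9039; S(3,+0) = 21.5600; S(3,+1) = 39.0487; S(3,+2) = 70.7236; S(3,+3) = 128.0920
Terminal payoffs V(N, j) = max(S_T - K, 0):
  V(3,-3) = 0.000000; V(3,-2) = 0.000000; V(3,-1) = 0.000000; V(3,+0) = 0.000000; V(3,+1) = 13.818694; V(3,+2) = 45.493587; V(3,+3) = 102.862010
Backward induction: V(k, j) = exp(-r*dt) * [p_u * V(k+1, j+1) + p_m * V(k+1, j) + p_d * V(k+1, j-1)]
  V(2,-2) = exp(-r*dt) * [p_u*0.000000 + p_m*0.000000 + p_d*0.000000] = 0.000000
  V(2,-1) = exp(-r*dt) * [p_u*0.000000 + p_m*0.000000 + p_d*0.000000] = 0.000000
  V(2,+0) = exp(-r*dt) * [p_u*13.818694 + p_m*0.000000 + p_d*0.000000] = 1.645751
  V(2,+1) = exp(-r*dt) * [p_u*45.493587 + p_m*13.818694 + p_d*0.000000] = 14.606032
  V(2,+2) = exp(-r*dt) * [p_u*102.862010 + p_m*45.493587 + p_d*13.818694] = 45.446952
  V(1,-1) = exp(-r*dt) * [p_u*1.645751 + p_m*0.000000 + p_d*0.000000] = 0.196002
  V(1,+0) = exp(-r*dt) * [p_u*14.606032 + p_m*1.645751 + p_d*0.000000] = 2.833765
  V(1,+1) = exp(-r*dt) * [p_u*45.446952 + p_m*14.606032 + p_d*1.645751] = 15.475092
  V(0,+0) = exp(-r*dt) * [p_u*15.475092 + p_m*2.833765 + p_d*0.196002] = 3.768983

Answer: Price = V(0,0) = 3.7690


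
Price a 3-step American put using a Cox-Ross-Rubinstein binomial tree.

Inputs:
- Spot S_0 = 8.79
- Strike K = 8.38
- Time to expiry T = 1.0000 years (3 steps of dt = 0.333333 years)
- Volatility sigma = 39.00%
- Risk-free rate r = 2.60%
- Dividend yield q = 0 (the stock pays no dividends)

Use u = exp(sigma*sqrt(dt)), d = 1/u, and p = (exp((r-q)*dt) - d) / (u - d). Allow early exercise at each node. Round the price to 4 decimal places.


dt = T/N = 0.333333
u = exp(sigma*sqrt(dt)) = 1.252531; d = 1/u = 0.798383
p = (exp((r-q)*dt) - d) / (u - d) = 0.463111
Discount per step: exp(-r*dt) = 0.991371
Stock lattice S(k, i) with i counting down-moves:
  k=0: S(0,0) = 8.7900
  k=1: S(1,0) = 11.0098; S(1,1) = 7.0178
  k=2: S(2,0) = 13.7901; S(2,1) = 8.7900; S(2,2) = 5.6029
  k=3: S(3,0) = 17.2725; S(3,1) = 11.0098; S(3,2) = 7.0178; S(3,3) = 4.4732
Terminal payoffs V(N, i) = max(K - S_T, 0):
  V(3,0) = 0.000000; V(3,1) = 0.000000; V(3,2) = 1.362212; V(3,3) = 3.906751
Backward induction: V(k, i) = exp(-r*dt) * [p * V(k+1, i) + (1-p) * V(k+1, i+1)]; then take max(V_cont, immediate exercise) for American.
  V(2,0) = exp(-r*dt) * [p*0.000000 + (1-p)*0.000000] = 0.000000; exercise = 0.000000; V(2,0) = max -> 0.000000
  V(2,1) = exp(-r*dt) * [p*0.000000 + (1-p)*1.362212] = 0.725045; exercise = 0.000000; V(2,1) = max -> 0.725045
  V(2,2) = exp(-r*dt) * [p*1.362212 + (1-p)*3.906751] = 2.704803; exercise = 2.777116; V(2,2) = max -> 2.777116
  V(1,0) = exp(-r*dt) * [p*0.000000 + (1-p)*0.725045] = 0.385909; exercise = 0.000000; V(1,0) = max -> 0.385909
  V(1,1) = exp(-r*dt) * [p*0.725045 + (1-p)*2.777116] = 1.811015; exercise = 1.362212; V(1,1) = max -> 1.811015
  V(0,0) = exp(-r*dt) * [p*0.385909 + (1-p)*1.811015] = 1.141100; exercise = 0.000000; V(0,0) = max -> 1.141100

Answer: Price = V(0,0) = 1.1411


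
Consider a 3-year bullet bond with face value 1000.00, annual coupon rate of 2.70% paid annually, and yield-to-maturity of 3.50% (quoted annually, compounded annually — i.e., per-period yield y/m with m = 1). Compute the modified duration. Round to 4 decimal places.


Coupon per period c = face * coupon_rate / m = 27.000000
Periods per year m = 1; per-period yield y/m = 0.035000
Number of cashflows N = 3
Cashflows (t years, CF_t, discount factor 1/(1+y/m)^(m*t), PV):
  t = 1.0000: CF_t = 27.000000, DF = 0.966184, PV = 26.086957
  t = 2.0000: CF_t = 27.000000, DF = 0.933511, PV = 25.204789
  t = 3.0000: CF_t = 1027.000000, DF = 0.901943, PV = 926.295159
Price P = sum_t PV_t = 977.586904
First compute Macaulay numerator sum_t t * PV_t:
  t * PV_t at t = 1.0000: 26.086957
  t * PV_t at t = 2.0000: 50.409578
  t * PV_t at t = 3.0000: 2778.885476
Macaulay duration D = 2855.382011 / 977.586904 = 2.920847
Modified duration = D / (1 + y/m) = 2.920847 / (1 + 0.035000) = 2.822075

Answer: Modified duration = 2.8221


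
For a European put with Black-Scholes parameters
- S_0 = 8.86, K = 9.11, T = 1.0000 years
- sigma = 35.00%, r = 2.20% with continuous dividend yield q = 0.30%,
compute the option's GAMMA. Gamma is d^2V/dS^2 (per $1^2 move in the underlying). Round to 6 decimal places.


Answer: Gamma = 0.126833

Derivation:
d1 = 0.1497830096; d2 = -0.2002169904
phi(d1) = 0.3944921616; exp(-qT) = 0.9970044955; exp(-rT) = 0.9782402351
Gamma = exp(-qT) * phi(d1) / (S * sigma * sqrt(T)) = 0.9970044955 * 0.3944921616 / (8.8600 * 0.3500 * 1.0000000000) = 0.126833


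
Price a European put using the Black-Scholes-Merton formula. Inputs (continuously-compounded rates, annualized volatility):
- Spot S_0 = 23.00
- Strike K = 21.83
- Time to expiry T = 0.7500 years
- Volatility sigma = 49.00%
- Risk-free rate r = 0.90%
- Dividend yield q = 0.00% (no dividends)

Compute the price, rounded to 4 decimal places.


Answer: Price = 3.1313

Derivation:
d1 = (ln(S/K) + (r - q + 0.5*sigma^2) * T) / (sigma * sqrt(T)) = 0.35111508
d2 = d1 - sigma * sqrt(T) = -0.07323736
exp(-rT) = 0.99327273; exp(-qT) = 1.00000000
P = K * exp(-rT) * N(-d2) - S_0 * exp(-qT) * N(-d1)
N(-d1) = 0.36275101; N(-d2) = 0.52919138
P = 21.8300 * 0.99327273 * 0.52919138 - 23.0000 * 1.00000000 * 0.36275101 = 3.1313


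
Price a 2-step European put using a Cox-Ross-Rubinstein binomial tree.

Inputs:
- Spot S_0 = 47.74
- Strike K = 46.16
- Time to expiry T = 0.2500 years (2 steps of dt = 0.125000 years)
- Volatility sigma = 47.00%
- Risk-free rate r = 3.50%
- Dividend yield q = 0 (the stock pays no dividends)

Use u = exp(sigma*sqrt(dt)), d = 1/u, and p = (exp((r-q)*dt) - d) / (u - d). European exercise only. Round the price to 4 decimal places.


dt = T/N = 0.125000
u = exp(sigma*sqrt(dt)) = 1.180774; d = 1/u = 0.846902
p = (exp((r-q)*dt) - d) / (u - d) = 0.471685
Discount per step: exp(-r*dt) = 0.995635
Stock lattice S(k, i) with i counting down-moves:
  k=0: S(0,0) = 47.7400
  k=1: S(1,0) = 56.3701; S(1,1) = 40.4311
  k=2: S(2,0) = 66.5604; S(2,1) = 47.7400; S(2,2) = 34.2412
Terminal payoffs V(N, i) = max(K - S_T, 0):
  V(2,0) = 0.000000; V(2,1) = 0.000000; V(2,2) = 11.918806
Backward induction: V(k, i) = exp(-r*dt) * [p * V(k+1, i) + (1-p) * V(k+1, i+1)].
  V(1,0) = exp(-r*dt) * [p*0.000000 + (1-p)*0.000000] = 0.000000
  V(1,1) = exp(-r*dt) * [p*0.000000 + (1-p)*11.918806] = 6.269391
  V(0,0) = exp(-r*dt) * [p*0.000000 + (1-p)*6.269391] = 3.297752

Answer: Price = V(0,0) = 3.2978


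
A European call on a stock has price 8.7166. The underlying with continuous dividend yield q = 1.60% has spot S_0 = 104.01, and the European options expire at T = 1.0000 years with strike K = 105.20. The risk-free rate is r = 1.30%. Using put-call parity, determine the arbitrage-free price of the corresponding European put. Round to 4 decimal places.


Answer: Put price = 10.1988

Derivation:
Put-call parity: C - P = S_0 * exp(-qT) - K * exp(-rT).
S_0 * exp(-qT) = 104.0100 * 0.98412732 = 102.35908256
K * exp(-rT) = 105.2000 * 0.98708414 = 103.84125100
P = C - S*exp(-qT) + K*exp(-rT)
P = 8.7166 - 102.35908256 + 103.84125100 = 10.1988
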